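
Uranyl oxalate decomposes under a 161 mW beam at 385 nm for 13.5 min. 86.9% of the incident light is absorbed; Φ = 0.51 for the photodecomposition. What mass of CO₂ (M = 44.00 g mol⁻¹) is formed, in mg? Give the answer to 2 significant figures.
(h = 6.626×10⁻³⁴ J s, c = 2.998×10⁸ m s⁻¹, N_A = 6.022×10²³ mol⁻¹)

8.2 mg

Photon energy at 385 nm: hc/λ = (6.626×10⁻³⁴)(2.998×10⁸)/(385×10⁻⁹) = 5.160×10⁻¹⁹ J.
Energy delivered: (161 mW)(810 s) = 130.4 J.
Photons incident: 130.4 / 5.160×10⁻¹⁹ = 2.527×10²⁰, i.e. 2.527×10²⁰/6.022×10²³ = 4.196×10⁻⁴ mol.
Photons absorbed: 0.869 × 4.196×10⁻⁴ = 3.646×10⁻⁴ mol.
Product: Φ × n_abs = 0.51 × 3.646×10⁻⁴ = 1.859×10⁻⁴ mol.
Mass: 1.859×10⁻⁴ × 44.00 = 0.008180 g = 8.2 mg.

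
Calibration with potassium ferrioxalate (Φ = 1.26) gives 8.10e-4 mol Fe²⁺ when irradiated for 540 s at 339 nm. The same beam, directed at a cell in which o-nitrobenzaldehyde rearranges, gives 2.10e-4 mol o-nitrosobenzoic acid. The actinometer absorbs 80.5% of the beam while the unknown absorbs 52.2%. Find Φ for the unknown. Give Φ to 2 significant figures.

Φ = 0.50

Photons absorbed by the actinometer: 8.10e-4 / 1.26 = 6.429e-4 mol.
Incident flux: 6.429e-4 / 0.805 = 7.986e-4 einstein.
Absorbed by unknown: 0.522 × 7.986e-4 = 4.169e-4 mol.
Φ(unknown) = 2.10e-4 / 4.169e-4 = 0.50.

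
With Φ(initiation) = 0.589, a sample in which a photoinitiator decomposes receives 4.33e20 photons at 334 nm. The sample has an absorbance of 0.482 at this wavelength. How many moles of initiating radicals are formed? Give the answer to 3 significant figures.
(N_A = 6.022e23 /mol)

2.84e-4 mol

Moles of photons: 4.33e20 / 6.022e23 = 7.190e-4 mol.
Fraction absorbed: 1 − 10^(−0.482) = 0.6704.
Photons absorbed: 0.6704 × 7.190e-4 = 4.820e-4 mol.
Product: Φ × n_abs = 0.589 × 4.820e-4 = 2.839e-4 mol.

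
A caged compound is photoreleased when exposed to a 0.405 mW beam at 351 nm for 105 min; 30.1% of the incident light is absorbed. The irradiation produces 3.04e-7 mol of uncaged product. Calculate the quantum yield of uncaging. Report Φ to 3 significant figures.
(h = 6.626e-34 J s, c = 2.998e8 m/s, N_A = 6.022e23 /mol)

Photon energy at 351 nm: hc/λ = (6.626e-34)(2.998e8)/(351e-9) = 5.659e-19 J.
Energy delivered: (0.405 mW)(6300 s) = 2.552 J.
Photons incident: 2.552 / 5.659e-19 = 4.510e18, i.e. 4.510e18/6.022e23 = 7.489e-6 mol.
Photons absorbed: 0.301 × 7.489e-6 = 2.254e-6 mol.
Φ = 3.04e-7 mol / 2.254e-6 mol photons = 0.135.

Φ = 0.135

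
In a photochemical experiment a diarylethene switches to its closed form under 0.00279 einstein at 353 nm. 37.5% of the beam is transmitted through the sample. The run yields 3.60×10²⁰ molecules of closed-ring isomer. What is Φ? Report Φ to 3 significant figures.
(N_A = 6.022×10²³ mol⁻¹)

Product: 3.60×10²⁰ / 6.022×10²³ = 5.978×10⁻⁴ mol.
Fraction absorbed: 1 − 37.5/100 = 0.6250.
Photons absorbed: 0.6250 × 0.00279 = 0.001744 mol.
Φ = 5.978×10⁻⁴ mol / 0.001744 mol photons = 0.343.

Φ = 0.343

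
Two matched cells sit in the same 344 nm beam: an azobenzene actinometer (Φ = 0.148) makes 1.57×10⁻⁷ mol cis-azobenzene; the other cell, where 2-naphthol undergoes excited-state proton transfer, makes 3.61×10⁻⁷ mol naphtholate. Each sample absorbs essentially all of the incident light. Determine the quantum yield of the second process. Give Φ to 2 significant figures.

Φ = 0.34

Photons absorbed by the actinometer: 1.57×10⁻⁷ / 0.148 = 1.061×10⁻⁶ mol.
Φ(unknown) = 3.61×10⁻⁷ / 1.061×10⁻⁶ = 0.34.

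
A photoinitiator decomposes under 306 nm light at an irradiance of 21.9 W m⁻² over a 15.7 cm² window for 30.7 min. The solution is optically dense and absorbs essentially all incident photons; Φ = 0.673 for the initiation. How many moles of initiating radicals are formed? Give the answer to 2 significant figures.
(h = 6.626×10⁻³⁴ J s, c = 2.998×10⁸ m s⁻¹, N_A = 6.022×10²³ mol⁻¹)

Photon energy at 306 nm: hc/λ = (6.626×10⁻³⁴)(2.998×10⁸)/(306×10⁻⁹) = 6.492×10⁻¹⁹ J.
Energy delivered: (21.9 W m⁻²)(15.7×10⁻⁴ m²)(1842 s) = 63.33 J.
Photons incident: 63.33 / 6.492×10⁻¹⁹ = 9.755×10¹⁹, i.e. 9.755×10¹⁹/6.022×10²³ = 1.620×10⁻⁴ mol.
Product: Φ × n_abs = 0.673 × 1.620×10⁻⁴ = 1.090×10⁻⁴ mol.

1.1×10⁻⁴ mol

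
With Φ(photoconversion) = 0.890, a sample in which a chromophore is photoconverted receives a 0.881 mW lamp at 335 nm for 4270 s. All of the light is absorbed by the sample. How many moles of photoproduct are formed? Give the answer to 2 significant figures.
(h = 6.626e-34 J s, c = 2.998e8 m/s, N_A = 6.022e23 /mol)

9.4e-6 mol

Photon energy at 335 nm: hc/λ = (6.626e-34)(2.998e8)/(335e-9) = 5.930e-19 J.
Energy delivered: (0.881 mW)(4270 s) = 3.762 J.
Photons incident: 3.762 / 5.930e-19 = 6.344e18, i.e. 6.344e18/6.022e23 = 1.053e-5 mol.
Product: Φ × n_abs = 0.890 × 1.053e-5 = 9.372e-6 mol.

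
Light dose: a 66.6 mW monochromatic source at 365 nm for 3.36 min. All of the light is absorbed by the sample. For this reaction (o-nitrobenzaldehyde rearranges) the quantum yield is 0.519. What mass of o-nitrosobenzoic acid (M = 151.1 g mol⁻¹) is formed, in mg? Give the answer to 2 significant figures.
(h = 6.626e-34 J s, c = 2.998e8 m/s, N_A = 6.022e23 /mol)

3.2 mg

Photon energy at 365 nm: hc/λ = (6.626e-34)(2.998e8)/(365e-9) = 5.442e-19 J.
Energy delivered: (66.6 mW)(201.6 s) = 13.43 J.
Photons incident: 13.43 / 5.442e-19 = 2.468e19, i.e. 2.468e19/6.022e23 = 4.098e-5 mol.
Product: Φ × n_abs = 0.519 × 4.098e-5 = 2.127e-5 mol.
Mass: 2.127e-5 × 151.1 = 0.003214 g = 3.2 mg.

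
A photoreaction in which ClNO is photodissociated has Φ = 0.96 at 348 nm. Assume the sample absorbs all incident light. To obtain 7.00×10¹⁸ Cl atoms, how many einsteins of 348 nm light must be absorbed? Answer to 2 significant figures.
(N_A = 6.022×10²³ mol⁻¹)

1.2×10⁻⁵ einstein

Product: 7.00×10¹⁸ / 6.022×10²³ = 1.162×10⁻⁵ mol.
Photons that must be absorbed: 1.162×10⁻⁵ / 0.96 = 1.210×10⁻⁵ mol.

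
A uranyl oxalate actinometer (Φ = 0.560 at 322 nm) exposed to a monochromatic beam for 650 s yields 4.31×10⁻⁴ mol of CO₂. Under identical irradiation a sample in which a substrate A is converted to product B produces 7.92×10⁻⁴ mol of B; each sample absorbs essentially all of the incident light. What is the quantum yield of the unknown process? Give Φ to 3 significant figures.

Φ = 1.03

Photons absorbed by the actinometer: 4.31×10⁻⁴ / 0.560 = 7.696×10⁻⁴ mol.
Φ(unknown) = 7.92×10⁻⁴ / 7.696×10⁻⁴ = 1.03.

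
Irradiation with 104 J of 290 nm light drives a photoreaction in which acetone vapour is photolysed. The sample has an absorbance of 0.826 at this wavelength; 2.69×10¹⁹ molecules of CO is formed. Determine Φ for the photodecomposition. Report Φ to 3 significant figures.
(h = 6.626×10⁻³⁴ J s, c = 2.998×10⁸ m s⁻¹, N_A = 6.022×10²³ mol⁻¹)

Product: 2.69×10¹⁹ / 6.022×10²³ = 4.467×10⁻⁵ mol.
Photon energy at 290 nm: hc/λ = (6.626×10⁻³⁴)(2.998×10⁸)/(290×10⁻⁹) = 6.850×10⁻¹⁹ J.
Photons incident: 104 / 6.850×10⁻¹⁹ = 1.518×10²⁰, i.e. 1.518×10²⁰/6.022×10²³ = 2.521×10⁻⁴ mol.
Fraction absorbed: 1 − 10^(−0.826) = 0.8507.
Photons absorbed: 0.8507 × 2.521×10⁻⁴ = 2.145×10⁻⁴ mol.
Φ = 4.467×10⁻⁵ mol / 2.145×10⁻⁴ mol photons = 0.208.

Φ = 0.208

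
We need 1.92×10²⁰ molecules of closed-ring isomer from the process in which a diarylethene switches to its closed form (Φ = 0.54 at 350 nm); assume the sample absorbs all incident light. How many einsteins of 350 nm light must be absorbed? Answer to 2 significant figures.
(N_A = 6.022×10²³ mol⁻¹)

Product: 1.92×10²⁰ / 6.022×10²³ = 3.188×10⁻⁴ mol.
Photons that must be absorbed: 3.188×10⁻⁴ / 0.54 = 5.904×10⁻⁴ mol.

5.9×10⁻⁴ einstein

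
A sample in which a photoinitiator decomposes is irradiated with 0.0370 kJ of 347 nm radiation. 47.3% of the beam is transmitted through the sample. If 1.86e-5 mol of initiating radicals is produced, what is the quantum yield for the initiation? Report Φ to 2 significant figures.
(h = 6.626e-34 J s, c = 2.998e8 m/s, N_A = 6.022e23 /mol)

Photon energy at 347 nm: hc/λ = (6.626e-34)(2.998e8)/(347e-9) = 5.725e-19 J.
Incident energy: 0.0370 kJ = 37.0 J.
Photons incident: 37.0 / 5.725e-19 = 6.463e19, i.e. 6.463e19/6.022e23 = 1.073e-4 mol.
Fraction absorbed: 1 − 47.3/100 = 0.5270.
Photons absorbed: 0.5270 × 1.073e-4 = 5.655e-5 mol.
Φ = 1.86e-5 mol / 5.655e-5 mol photons = 0.33.

Φ = 0.33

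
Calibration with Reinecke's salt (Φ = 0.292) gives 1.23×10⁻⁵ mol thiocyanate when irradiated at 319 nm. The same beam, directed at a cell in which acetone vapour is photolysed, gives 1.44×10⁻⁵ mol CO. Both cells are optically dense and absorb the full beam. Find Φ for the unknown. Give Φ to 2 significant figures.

Φ = 0.34

Photons absorbed by the actinometer: 1.23×10⁻⁵ / 0.292 = 4.212×10⁻⁵ mol.
Φ(unknown) = 1.44×10⁻⁵ / 4.212×10⁻⁵ = 0.34.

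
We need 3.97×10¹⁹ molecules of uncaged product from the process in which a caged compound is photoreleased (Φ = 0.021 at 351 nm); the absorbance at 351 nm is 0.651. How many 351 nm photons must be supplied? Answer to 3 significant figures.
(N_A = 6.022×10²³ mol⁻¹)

Product: 3.97×10¹⁹ / 6.022×10²³ = 6.592×10⁻⁵ mol.
Photons that must be absorbed: 6.592×10⁻⁵ / 0.021 = 0.003139 mol.
Fraction absorbed: 1 − 10^(−0.651) = 0.7766.
Incident photons needed: 0.003139 / 0.7766 = 0.004042 mol.
Photon count: 0.004042 × 6.022×10²³ = 2.43×10²¹.

2.43×10²¹ photons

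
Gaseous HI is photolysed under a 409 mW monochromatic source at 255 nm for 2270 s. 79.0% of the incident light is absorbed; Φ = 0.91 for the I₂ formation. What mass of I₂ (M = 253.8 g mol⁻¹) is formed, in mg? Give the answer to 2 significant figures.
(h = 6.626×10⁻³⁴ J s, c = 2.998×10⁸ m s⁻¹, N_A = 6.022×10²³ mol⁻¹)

360 mg

Photon energy at 255 nm: hc/λ = (6.626×10⁻³⁴)(2.998×10⁸)/(255×10⁻⁹) = 7.790×10⁻¹⁹ J.
Energy delivered: (409 mW)(2270 s) = 928.4 J.
Photons incident: 928.4 / 7.790×10⁻¹⁹ = 1.192×10²¹, i.e. 1.192×10²¹/6.022×10²³ = 0.001979 mol.
Photons absorbed: 0.790 × 0.001979 = 0.001563 mol.
Product: Φ × n_abs = 0.91 × 0.001563 = 0.001422 mol.
Mass: 0.001422 × 253.8 = 0.3609 g = 360 mg.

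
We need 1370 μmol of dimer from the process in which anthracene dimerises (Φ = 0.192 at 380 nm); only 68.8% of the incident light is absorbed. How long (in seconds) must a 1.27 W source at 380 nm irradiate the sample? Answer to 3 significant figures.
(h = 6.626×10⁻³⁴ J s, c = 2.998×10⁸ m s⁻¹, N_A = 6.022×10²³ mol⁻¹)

t ≈ 2570 s

Product: 1370 μmol = 0.00137 mol.
Photons that must be absorbed: 0.00137 / 0.192 = 0.007135 mol.
Incident photons needed: 0.007135 / 0.688 = 0.01037 mol.
Photon energy: hc/λ = 5.228×10⁻¹⁹ J; per mole, 3.148×10⁵ J mol⁻¹.
Energy required: 0.01037 × 3.148×10⁵ = 3264 J.
Time: 3264 J / 1.27 W = 2570 s.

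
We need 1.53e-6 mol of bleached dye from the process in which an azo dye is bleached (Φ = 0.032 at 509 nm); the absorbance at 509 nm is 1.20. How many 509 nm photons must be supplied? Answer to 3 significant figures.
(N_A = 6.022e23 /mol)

3.07e19 photons

Photons that must be absorbed: 1.53e-6 / 0.032 = 4.781e-5 mol.
Fraction absorbed: 1 − 10^(−1.20) = 0.9369.
Incident photons needed: 4.781e-5 / 0.9369 = 5.103e-5 mol.
Photon count: 5.103e-5 × 6.022e23 = 3.07e19.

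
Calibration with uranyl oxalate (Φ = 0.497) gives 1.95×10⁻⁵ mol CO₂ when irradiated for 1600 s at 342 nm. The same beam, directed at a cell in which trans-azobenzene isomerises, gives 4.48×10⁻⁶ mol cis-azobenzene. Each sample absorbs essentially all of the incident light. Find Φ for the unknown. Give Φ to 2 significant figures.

Photons absorbed by the actinometer: 1.95×10⁻⁵ / 0.497 = 3.924×10⁻⁵ mol.
Φ(unknown) = 4.48×10⁻⁶ / 3.924×10⁻⁵ = 0.11.

Φ = 0.11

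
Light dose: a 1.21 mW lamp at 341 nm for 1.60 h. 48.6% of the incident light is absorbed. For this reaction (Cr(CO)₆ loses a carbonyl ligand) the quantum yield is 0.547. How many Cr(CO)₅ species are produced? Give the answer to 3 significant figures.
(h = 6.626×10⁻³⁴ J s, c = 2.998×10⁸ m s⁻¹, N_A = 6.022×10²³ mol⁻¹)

Photon energy at 341 nm: hc/λ = (6.626×10⁻³⁴)(2.998×10⁸)/(341×10⁻⁹) = 5.825×10⁻¹⁹ J.
Energy delivered: (1.21 mW)(5760 s) = 6.970 J.
Photons incident: 6.970 / 5.825×10⁻¹⁹ = 1.197×10¹⁹, i.e. 1.197×10¹⁹/6.022×10²³ = 1.988×10⁻⁵ mol.
Photons absorbed: 0.486 × 1.988×10⁻⁵ = 9.662×10⁻⁶ mol.
Product: Φ × n_abs = 0.547 × 9.662×10⁻⁶ = 5.285×10⁻⁶ mol.
As a count: 5.285×10⁻⁶ × 6.022×10²³ = 3.18×10¹⁸.

3.18×10¹⁸ species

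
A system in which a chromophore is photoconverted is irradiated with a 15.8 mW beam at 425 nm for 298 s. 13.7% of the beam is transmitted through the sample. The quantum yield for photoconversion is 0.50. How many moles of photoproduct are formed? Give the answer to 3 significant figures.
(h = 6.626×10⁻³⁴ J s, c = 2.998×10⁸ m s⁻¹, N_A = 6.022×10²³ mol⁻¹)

7.22×10⁻⁶ mol

Photon energy at 425 nm: hc/λ = (6.626×10⁻³⁴)(2.998×10⁸)/(425×10⁻⁹) = 4.674×10⁻¹⁹ J.
Energy delivered: (15.8 mW)(298 s) = 4.708 J.
Photons incident: 4.708 / 4.674×10⁻¹⁹ = 1.007×10¹⁹, i.e. 1.007×10¹⁹/6.022×10²³ = 1.672×10⁻⁵ mol.
Fraction absorbed: 1 − 13.7/100 = 0.8630.
Photons absorbed: 0.8630 × 1.672×10⁻⁵ = 1.443×10⁻⁵ mol.
Product: Φ × n_abs = 0.50 × 1.443×10⁻⁵ = 7.215×10⁻⁶ mol.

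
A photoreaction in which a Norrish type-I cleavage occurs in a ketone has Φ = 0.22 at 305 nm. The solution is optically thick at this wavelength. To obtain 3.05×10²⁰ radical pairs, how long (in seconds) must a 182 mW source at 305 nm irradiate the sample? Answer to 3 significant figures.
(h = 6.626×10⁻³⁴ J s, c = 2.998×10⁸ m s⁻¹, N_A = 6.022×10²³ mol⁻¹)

t ≈ 4960 s

Product: 3.05×10²⁰ / 6.022×10²³ = 5.065×10⁻⁴ mol.
Photons that must be absorbed: 5.065×10⁻⁴ / 0.22 = 0.002302 mol.
Photon energy: hc/λ = 6.513×10⁻¹⁹ J; per mole, 3.922×10⁵ J mol⁻¹.
Energy required: 0.002302 × 3.922×10⁵ = 902.8 J.
Time: 902.8 J / 0.182 W = 4960 s.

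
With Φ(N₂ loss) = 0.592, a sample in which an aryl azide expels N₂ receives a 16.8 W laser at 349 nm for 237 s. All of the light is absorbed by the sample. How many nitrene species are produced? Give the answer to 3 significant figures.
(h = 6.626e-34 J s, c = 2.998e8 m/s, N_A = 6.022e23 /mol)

4.14e21 species

Photon energy at 349 nm: hc/λ = (6.626e-34)(2.998e8)/(349e-9) = 5.692e-19 J.
Energy delivered: (16.8 W)(237 s) = 3982 J.
Photons incident: 3982 / 5.692e-19 = 6.996e21, i.e. 6.996e21/6.022e23 = 0.01162 mol.
Product: Φ × n_abs = 0.592 × 0.01162 = 0.006879 mol.
As a count: 0.006879 × 6.022e23 = 4.14e21.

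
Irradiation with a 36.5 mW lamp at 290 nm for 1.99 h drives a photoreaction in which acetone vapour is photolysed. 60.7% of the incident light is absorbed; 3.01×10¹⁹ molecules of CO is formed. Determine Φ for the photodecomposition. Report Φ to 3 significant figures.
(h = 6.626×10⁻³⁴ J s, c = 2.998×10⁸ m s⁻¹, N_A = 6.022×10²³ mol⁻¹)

Φ = 0.130

Product: 3.01×10¹⁹ / 6.022×10²³ = 4.998×10⁻⁵ mol.
Photon energy at 290 nm: hc/λ = (6.626×10⁻³⁴)(2.998×10⁸)/(290×10⁻⁹) = 6.850×10⁻¹⁹ J.
Energy delivered: (36.5 mW)(7164 s) = 261.5 J.
Photons incident: 261.5 / 6.850×10⁻¹⁹ = 3.818×10²⁰, i.e. 3.818×10²⁰/6.022×10²³ = 6.340×10⁻⁴ mol.
Photons absorbed: 0.607 × 6.340×10⁻⁴ = 3.848×10⁻⁴ mol.
Φ = 4.998×10⁻⁵ mol / 3.848×10⁻⁴ mol photons = 0.130.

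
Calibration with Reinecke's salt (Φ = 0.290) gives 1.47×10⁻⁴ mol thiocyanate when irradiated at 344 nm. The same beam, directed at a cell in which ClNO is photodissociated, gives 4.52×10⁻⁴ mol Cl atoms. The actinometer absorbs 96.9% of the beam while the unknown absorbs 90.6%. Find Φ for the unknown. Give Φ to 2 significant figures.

Photons absorbed by the actinometer: 1.47×10⁻⁴ / 0.290 = 5.069×10⁻⁴ mol.
Incident flux: 5.069×10⁻⁴ / 0.969 = 5.231×10⁻⁴ einstein.
Absorbed by unknown: 0.906 × 5.231×10⁻⁴ = 4.739×10⁻⁴ mol.
Φ(unknown) = 4.52×10⁻⁴ / 4.739×10⁻⁴ = 0.95.

Φ = 0.95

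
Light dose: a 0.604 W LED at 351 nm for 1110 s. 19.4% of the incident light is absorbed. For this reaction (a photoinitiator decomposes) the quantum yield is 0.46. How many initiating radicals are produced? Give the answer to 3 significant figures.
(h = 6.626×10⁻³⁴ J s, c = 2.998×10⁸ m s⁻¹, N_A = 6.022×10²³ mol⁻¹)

Photon energy at 351 nm: hc/λ = (6.626×10⁻³⁴)(2.998×10⁸)/(351×10⁻⁹) = 5.659×10⁻¹⁹ J.
Energy delivered: (0.604 W)(1110 s) = 670.4 J.
Photons incident: 670.4 / 5.659×10⁻¹⁹ = 1.185×10²¹, i.e. 1.185×10²¹/6.022×10²³ = 0.001968 mol.
Photons absorbed: 0.194 × 0.001968 = 3.818×10⁻⁴ mol.
Product: Φ × n_abs = 0.46 × 3.818×10⁻⁴ = 1.756×10⁻⁴ mol.
As a count: 1.756×10⁻⁴ × 6.022×10²³ = 1.06×10²⁰.

1.06×10²⁰ initiating radicals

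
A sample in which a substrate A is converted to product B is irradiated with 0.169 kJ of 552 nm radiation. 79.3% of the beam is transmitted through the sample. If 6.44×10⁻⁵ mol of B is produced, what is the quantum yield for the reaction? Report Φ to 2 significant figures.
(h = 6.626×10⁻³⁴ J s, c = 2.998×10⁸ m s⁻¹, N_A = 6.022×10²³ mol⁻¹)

Φ = 0.40

Photon energy at 552 nm: hc/λ = (6.626×10⁻³⁴)(2.998×10⁸)/(552×10⁻⁹) = 3.599×10⁻¹⁹ J.
Incident energy: 0.169 kJ = 169 J.
Photons incident: 169 / 3.599×10⁻¹⁹ = 4.696×10²⁰, i.e. 4.696×10²⁰/6.022×10²³ = 7.798×10⁻⁴ mol.
Fraction absorbed: 1 − 79.3/100 = 0.2070.
Photons absorbed: 0.2070 × 7.798×10⁻⁴ = 1.614×10⁻⁴ mol.
Φ = 6.44×10⁻⁵ mol / 1.614×10⁻⁴ mol photons = 0.40.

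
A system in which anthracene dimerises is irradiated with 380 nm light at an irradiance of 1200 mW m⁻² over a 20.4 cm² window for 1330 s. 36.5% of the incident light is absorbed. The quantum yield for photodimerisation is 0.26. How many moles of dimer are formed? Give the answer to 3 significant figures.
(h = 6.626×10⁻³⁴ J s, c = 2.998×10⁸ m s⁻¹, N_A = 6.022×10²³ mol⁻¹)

9.81×10⁻⁷ mol

Photon energy at 380 nm: hc/λ = (6.626×10⁻³⁴)(2.998×10⁸)/(380×10⁻⁹) = 5.228×10⁻¹⁹ J.
Energy delivered: (1200 mW m⁻²)(20.4×10⁻⁴ m²)(1330 s) = 3.256 J.
Photons incident: 3.256 / 5.228×10⁻¹⁹ = 6.228×10¹⁸, i.e. 6.228×10¹⁸/6.022×10²³ = 1.034×10⁻⁵ mol.
Photons absorbed: 0.365 × 1.034×10⁻⁵ = 3.774×10⁻⁶ mol.
Product: Φ × n_abs = 0.26 × 3.774×10⁻⁶ = 9.812×10⁻⁷ mol.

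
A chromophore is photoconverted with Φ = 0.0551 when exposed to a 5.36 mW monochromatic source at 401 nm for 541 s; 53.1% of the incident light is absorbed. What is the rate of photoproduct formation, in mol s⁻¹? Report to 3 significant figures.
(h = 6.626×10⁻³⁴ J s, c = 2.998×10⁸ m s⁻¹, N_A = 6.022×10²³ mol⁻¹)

Photon energy at 401 nm: hc/λ = (6.626×10⁻³⁴)(2.998×10⁸)/(401×10⁻⁹) = 4.954×10⁻¹⁹ J.
Energy delivered: (5.36 mW)(541 s) = 2.900 J.
Photons incident: 2.900 / 4.954×10⁻¹⁹ = 5.854×10¹⁸, i.e. 5.854×10¹⁸/6.022×10²³ = 9.721×10⁻⁶ mol.
Photons absorbed: 0.531 × 9.721×10⁻⁶ = 5.162×10⁻⁶ mol.
Product formed: 0.0551 × 5.162×10⁻⁶ = 2.844×10⁻⁷ mol.
Rate: 2.844×10⁻⁷ / 541 s = 5.26×10⁻¹⁰ mol s⁻¹.

5.26×10⁻¹⁰ mol s⁻¹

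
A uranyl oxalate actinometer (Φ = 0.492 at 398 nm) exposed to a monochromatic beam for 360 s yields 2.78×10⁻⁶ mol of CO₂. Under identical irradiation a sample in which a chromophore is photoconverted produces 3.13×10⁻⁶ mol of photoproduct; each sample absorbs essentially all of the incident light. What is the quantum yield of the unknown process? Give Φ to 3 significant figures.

Φ = 0.554

Photons absorbed by the actinometer: 2.78×10⁻⁶ / 0.492 = 5.650×10⁻⁶ mol.
Φ(unknown) = 3.13×10⁻⁶ / 5.650×10⁻⁶ = 0.554.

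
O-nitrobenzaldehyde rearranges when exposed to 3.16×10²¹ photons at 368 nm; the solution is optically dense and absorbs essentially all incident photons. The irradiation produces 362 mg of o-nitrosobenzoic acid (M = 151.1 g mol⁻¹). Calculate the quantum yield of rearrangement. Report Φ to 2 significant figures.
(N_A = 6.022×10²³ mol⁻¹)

Product: 362 mg / 151.1 g mol⁻¹ = 0.002396 mol.
Moles of photons: 3.16×10²¹ / 6.022×10²³ = 0.005247 mol.
Φ = 0.002396 mol / 0.005247 mol photons = 0.46.

Φ = 0.46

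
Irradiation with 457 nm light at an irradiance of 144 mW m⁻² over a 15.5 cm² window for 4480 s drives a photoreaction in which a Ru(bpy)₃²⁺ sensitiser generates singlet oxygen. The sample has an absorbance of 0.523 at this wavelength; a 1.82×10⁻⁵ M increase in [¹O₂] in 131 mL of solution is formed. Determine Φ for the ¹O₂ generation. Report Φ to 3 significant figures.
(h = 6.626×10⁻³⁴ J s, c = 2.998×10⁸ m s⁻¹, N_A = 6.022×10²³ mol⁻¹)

Product: (1.82×10⁻⁵ M)(0.131 L) = 2.384×10⁻⁶ mol.
Photon energy at 457 nm: hc/λ = (6.626×10⁻³⁴)(2.998×10⁸)/(457×10⁻⁹) = 4.347×10⁻¹⁹ J.
Energy delivered: (144 mW m⁻²)(15.5×10⁻⁴ m²)(4480 s) = 0.9999 J.
Photons incident: 0.9999 / 4.347×10⁻¹⁹ = 2.300×10¹⁸, i.e. 2.300×10¹⁸/6.022×10²³ = 3.819×10⁻⁶ mol.
Fraction absorbed: 1 − 10^(−0.523) = 0.7001.
Photons absorbed: 0.7001 × 3.819×10⁻⁶ = 2.674×10⁻⁶ mol.
Φ = 2.384×10⁻⁶ mol / 2.674×10⁻⁶ mol photons = 0.892.

Φ = 0.892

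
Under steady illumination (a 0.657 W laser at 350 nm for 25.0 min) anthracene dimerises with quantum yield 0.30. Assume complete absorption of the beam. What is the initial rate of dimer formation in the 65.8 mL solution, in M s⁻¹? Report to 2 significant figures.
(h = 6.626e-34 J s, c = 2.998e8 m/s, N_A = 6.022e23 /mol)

Photon energy at 350 nm: hc/λ = (6.626e-34)(2.998e8)/(350e-9) = 5.676e-19 J.
Energy delivered: (0.657 W)(1500 s) = 985.5 J.
Photons incident: 985.5 / 5.676e-19 = 1.736e21, i.e. 1.736e21/6.022e23 = 0.002883 mol.
Product formed: 0.30 × 0.002883 = 8.649e-4 mol.
Rate: 8.649e-4 mol / (1500 s × 0.0658 L) = 8.8e-6 M s⁻¹.

8.8e-6 M s⁻¹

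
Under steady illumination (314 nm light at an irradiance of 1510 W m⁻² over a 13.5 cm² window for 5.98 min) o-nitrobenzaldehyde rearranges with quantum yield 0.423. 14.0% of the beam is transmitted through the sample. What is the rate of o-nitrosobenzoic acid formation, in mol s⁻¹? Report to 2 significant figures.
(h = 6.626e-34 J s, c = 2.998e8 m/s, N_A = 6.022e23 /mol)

Photon energy at 314 nm: hc/λ = (6.626e-34)(2.998e8)/(314e-9) = 6.326e-19 J.
Energy delivered: (1510 W m⁻²)(13.5e-4 m²)(358.8 s) = 731.4 J.
Photons incident: 731.4 / 6.326e-19 = 1.156e21, i.e. 1.156e21/6.022e23 = 0.001920 mol.
Fraction absorbed: 1 − 14.0/100 = 0.8600.
Photons absorbed: 0.8600 × 0.001920 = 0.001651 mol.
Product formed: 0.423 × 0.001651 = 6.984e-4 mol.
Rate: 6.984e-4 / 358.8 s = 1.9e-6 mol s⁻¹.

1.9e-6 mol s⁻¹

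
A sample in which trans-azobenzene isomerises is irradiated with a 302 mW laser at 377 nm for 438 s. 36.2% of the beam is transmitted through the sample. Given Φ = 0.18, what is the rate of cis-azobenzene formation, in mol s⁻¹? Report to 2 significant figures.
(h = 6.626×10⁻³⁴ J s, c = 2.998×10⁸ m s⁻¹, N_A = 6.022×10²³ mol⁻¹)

Photon energy at 377 nm: hc/λ = (6.626×10⁻³⁴)(2.998×10⁸)/(377×10⁻⁹) = 5.269×10⁻¹⁹ J.
Energy delivered: (302 mW)(438 s) = 132.3 J.
Photons incident: 132.3 / 5.269×10⁻¹⁹ = 2.511×10²⁰, i.e. 2.511×10²⁰/6.022×10²³ = 4.170×10⁻⁴ mol.
Fraction absorbed: 1 − 36.2/100 = 0.6380.
Photons absorbed: 0.6380 × 4.170×10⁻⁴ = 2.660×10⁻⁴ mol.
Product formed: 0.18 × 2.660×10⁻⁴ = 4.788×10⁻⁵ mol.
Rate: 4.788×10⁻⁵ / 438 s = 1.1×10⁻⁷ mol s⁻¹.

1.1×10⁻⁷ mol s⁻¹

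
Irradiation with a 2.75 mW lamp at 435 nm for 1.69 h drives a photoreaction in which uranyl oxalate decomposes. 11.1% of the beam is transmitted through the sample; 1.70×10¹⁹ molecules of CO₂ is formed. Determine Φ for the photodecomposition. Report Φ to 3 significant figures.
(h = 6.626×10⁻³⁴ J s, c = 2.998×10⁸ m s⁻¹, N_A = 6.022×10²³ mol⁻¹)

Product: 1.70×10¹⁹ / 6.022×10²³ = 2.823×10⁻⁵ mol.
Photon energy at 435 nm: hc/λ = (6.626×10⁻³⁴)(2.998×10⁸)/(435×10⁻⁹) = 4.567×10⁻¹⁹ J.
Energy delivered: (2.75 mW)(6084 s) = 16.73 J.
Photons incident: 16.73 / 4.567×10⁻¹⁹ = 3.663×10¹⁹, i.e. 3.663×10¹⁹/6.022×10²³ = 6.083×10⁻⁵ mol.
Fraction absorbed: 1 − 11.1/100 = 0.8890.
Photons absorbed: 0.8890 × 6.083×10⁻⁵ = 5.408×10⁻⁵ mol.
Φ = 2.823×10⁻⁵ mol / 5.408×10⁻⁵ mol photons = 0.522.

Φ = 0.522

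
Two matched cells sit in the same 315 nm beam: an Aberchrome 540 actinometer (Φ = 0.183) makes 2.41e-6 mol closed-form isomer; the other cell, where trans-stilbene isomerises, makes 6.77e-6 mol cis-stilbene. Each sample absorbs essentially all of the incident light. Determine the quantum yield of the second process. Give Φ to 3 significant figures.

Φ = 0.514

Photons absorbed by the actinometer: 2.41e-6 / 0.183 = 1.317e-5 mol.
Φ(unknown) = 6.77e-6 / 1.317e-5 = 0.514.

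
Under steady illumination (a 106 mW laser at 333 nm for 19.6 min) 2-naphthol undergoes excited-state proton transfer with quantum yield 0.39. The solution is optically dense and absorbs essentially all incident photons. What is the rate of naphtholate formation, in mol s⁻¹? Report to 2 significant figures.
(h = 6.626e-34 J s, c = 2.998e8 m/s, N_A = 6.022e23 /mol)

Photon energy at 333 nm: hc/λ = (6.626e-34)(2.998e8)/(333e-9) = 5.965e-19 J.
Energy delivered: (106 mW)(1176 s) = 124.7 J.
Photons incident: 124.7 / 5.965e-19 = 2.091e20, i.e. 2.091e20/6.022e23 = 3.472e-4 mol.
Product formed: 0.39 × 3.472e-4 = 1.354e-4 mol.
Rate: 1.354e-4 / 1176 s = 1.2e-7 mol s⁻¹.

1.2e-7 mol s⁻¹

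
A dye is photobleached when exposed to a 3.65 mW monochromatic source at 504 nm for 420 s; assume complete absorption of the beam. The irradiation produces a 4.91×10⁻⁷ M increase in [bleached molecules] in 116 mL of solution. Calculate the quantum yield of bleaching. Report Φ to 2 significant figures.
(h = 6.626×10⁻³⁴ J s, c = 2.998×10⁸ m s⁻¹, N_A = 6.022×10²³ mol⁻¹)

Φ = 0.0088

Product: (4.91×10⁻⁷ M)(0.116 L) = 5.696×10⁻⁸ mol.
Photon energy at 504 nm: hc/λ = (6.626×10⁻³⁴)(2.998×10⁸)/(504×10⁻⁹) = 3.941×10⁻¹⁹ J.
Energy delivered: (3.65 mW)(420 s) = 1.533 J.
Photons incident: 1.533 / 3.941×10⁻¹⁹ = 3.890×10¹⁸, i.e. 3.890×10¹⁸/6.022×10²³ = 6.460×10⁻⁶ mol.
Φ = 5.696×10⁻⁸ mol / 6.460×10⁻⁶ mol photons = 0.0088.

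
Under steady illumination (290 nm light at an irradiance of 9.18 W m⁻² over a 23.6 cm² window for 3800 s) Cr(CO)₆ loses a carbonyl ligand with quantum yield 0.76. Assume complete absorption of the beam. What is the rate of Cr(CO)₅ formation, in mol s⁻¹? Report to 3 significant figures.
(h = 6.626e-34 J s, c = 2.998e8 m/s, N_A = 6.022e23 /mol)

3.99e-8 mol s⁻¹

Photon energy at 290 nm: hc/λ = (6.626e-34)(2.998e8)/(290e-9) = 6.850e-19 J.
Energy delivered: (9.18 W m⁻²)(23.6e-4 m²)(3800 s) = 82.33 J.
Photons incident: 82.33 / 6.850e-19 = 1.202e20, i.e. 1.202e20/6.022e23 = 1.996e-4 mol.
Product formed: 0.76 × 1.996e-4 = 1.517e-4 mol.
Rate: 1.517e-4 / 3800 s = 3.99e-8 mol s⁻¹.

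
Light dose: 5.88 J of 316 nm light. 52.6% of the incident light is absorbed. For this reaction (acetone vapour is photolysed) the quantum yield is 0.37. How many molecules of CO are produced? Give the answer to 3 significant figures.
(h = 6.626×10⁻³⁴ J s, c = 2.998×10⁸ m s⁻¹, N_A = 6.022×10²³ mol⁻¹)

Photon energy at 316 nm: hc/λ = (6.626×10⁻³⁴)(2.998×10⁸)/(316×10⁻⁹) = 6.286×10⁻¹⁹ J.
Photons incident: 5.88 / 6.286×10⁻¹⁹ = 9.354×10¹⁸, i.e. 9.354×10¹⁸/6.022×10²³ = 1.553×10⁻⁵ mol.
Photons absorbed: 0.526 × 1.553×10⁻⁵ = 8.169×10⁻⁶ mol.
Product: Φ × n_abs = 0.37 × 8.169×10⁻⁶ = 3.023×10⁻⁶ mol.
As a count: 3.023×10⁻⁶ × 6.022×10²³ = 1.82×10¹⁸.

1.82×10¹⁸ molecules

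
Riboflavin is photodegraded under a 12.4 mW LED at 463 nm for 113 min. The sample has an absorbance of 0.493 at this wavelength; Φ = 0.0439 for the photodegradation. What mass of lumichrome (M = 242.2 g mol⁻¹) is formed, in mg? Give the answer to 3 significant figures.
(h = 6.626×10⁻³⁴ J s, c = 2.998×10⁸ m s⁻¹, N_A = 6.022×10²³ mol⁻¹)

Photon energy at 463 nm: hc/λ = (6.626×10⁻³⁴)(2.998×10⁸)/(463×10⁻⁹) = 4.290×10⁻¹⁹ J.
Energy delivered: (12.4 mW)(6780 s) = 84.07 J.
Photons incident: 84.07 / 4.290×10⁻¹⁹ = 1.960×10²⁰, i.e. 1.960×10²⁰/6.022×10²³ = 3.255×10⁻⁴ mol.
Fraction absorbed: 1 − 10^(−0.493) = 0.6786.
Photons absorbed: 0.6786 × 3.255×10⁻⁴ = 2.209×10⁻⁴ mol.
Product: Φ × n_abs = 0.0439 × 2.209×10⁻⁴ = 9.698×10⁻⁶ mol.
Mass: 9.698×10⁻⁶ × 242.2 = 0.002349 g = 2.35 mg.

2.35 mg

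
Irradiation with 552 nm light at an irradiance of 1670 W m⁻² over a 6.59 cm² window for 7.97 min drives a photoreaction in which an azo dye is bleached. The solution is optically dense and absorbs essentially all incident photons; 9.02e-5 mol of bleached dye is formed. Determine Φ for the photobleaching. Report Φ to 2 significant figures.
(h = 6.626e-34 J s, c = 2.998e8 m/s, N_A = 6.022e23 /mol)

Photon energy at 552 nm: hc/λ = (6.626e-34)(2.998e8)/(552e-9) = 3.599e-19 J.
Energy delivered: (1670 W m⁻²)(6.59e-4 m²)(478.2 s) = 526.3 J.
Photons incident: 526.3 / 3.599e-19 = 1.462e21, i.e. 1.462e21/6.022e23 = 0.002428 mol.
Φ = 9.02e-5 mol / 0.002428 mol photons = 0.037.

Φ = 0.037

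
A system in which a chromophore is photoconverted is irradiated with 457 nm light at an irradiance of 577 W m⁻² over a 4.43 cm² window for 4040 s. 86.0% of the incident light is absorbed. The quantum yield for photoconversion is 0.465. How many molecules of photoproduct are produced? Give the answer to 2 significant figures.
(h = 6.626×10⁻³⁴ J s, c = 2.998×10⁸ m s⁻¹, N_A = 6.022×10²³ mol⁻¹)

Photon energy at 457 nm: hc/λ = (6.626×10⁻³⁴)(2.998×10⁸)/(457×10⁻⁹) = 4.347×10⁻¹⁹ J.
Energy delivered: (577 W m⁻²)(4.43×10⁻⁴ m²)(4040 s) = 1033 J.
Photons incident: 1033 / 4.347×10⁻¹⁹ = 2.376×10²¹, i.e. 2.376×10²¹/6.022×10²³ = 0.003946 mol.
Photons absorbed: 0.860 × 0.003946 = 0.003394 mol.
Product: Φ × n_abs = 0.465 × 0.003394 = 0.001578 mol.
As a count: 0.001578 × 6.022×10²³ = 9.5×10²⁰.

9.5×10²⁰ molecules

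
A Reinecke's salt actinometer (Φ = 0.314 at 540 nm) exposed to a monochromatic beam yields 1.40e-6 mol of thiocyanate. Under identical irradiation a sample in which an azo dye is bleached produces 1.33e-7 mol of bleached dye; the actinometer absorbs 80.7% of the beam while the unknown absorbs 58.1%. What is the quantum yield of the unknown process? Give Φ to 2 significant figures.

Photons absorbed by the actinometer: 1.40e-6 / 0.314 = 4.459e-6 mol.
Incident flux: 4.459e-6 / 0.807 = 5.525e-6 einstein.
Absorbed by unknown: 0.581 × 5.525e-6 = 3.210e-6 mol.
Φ(unknown) = 1.33e-7 / 3.210e-6 = 0.041.

Φ = 0.041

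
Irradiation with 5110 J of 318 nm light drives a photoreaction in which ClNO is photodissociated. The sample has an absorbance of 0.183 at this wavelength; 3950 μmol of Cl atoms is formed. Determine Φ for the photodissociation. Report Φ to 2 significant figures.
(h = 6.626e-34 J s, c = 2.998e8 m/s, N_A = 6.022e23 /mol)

Product: 3950 μmol = 0.00395 mol.
Photon energy at 318 nm: hc/λ = (6.626e-34)(2.998e8)/(318e-9) = 6.247e-19 J.
Photons incident: 5110 / 6.247e-19 = 8.180e21, i.e. 8.180e21/6.022e23 = 0.01358 mol.
Fraction absorbed: 1 − 10^(−0.183) = 0.3439.
Photons absorbed: 0.3439 × 0.01358 = 0.004670 mol.
Φ = 0.00395 mol / 0.004670 mol photons = 0.85.

Φ = 0.85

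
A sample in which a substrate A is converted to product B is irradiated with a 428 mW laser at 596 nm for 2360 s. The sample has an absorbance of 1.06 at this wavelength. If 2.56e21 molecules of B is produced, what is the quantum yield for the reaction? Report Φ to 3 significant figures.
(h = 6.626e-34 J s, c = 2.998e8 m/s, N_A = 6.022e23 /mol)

Product: 2.56e21 / 6.022e23 = 0.004251 mol.
Photon energy at 596 nm: hc/λ = (6.626e-34)(2.998e8)/(596e-9) = 3.333e-19 J.
Energy delivered: (428 mW)(2360 s) = 1010 J.
Photons incident: 1010 / 3.333e-19 = 3.030e21, i.e. 3.030e21/6.022e23 = 0.005032 mol.
Fraction absorbed: 1 − 10^(−1.06) = 0.9129.
Photons absorbed: 0.9129 × 0.005032 = 0.004594 mol.
Φ = 0.004251 mol / 0.004594 mol photons = 0.925.

Φ = 0.925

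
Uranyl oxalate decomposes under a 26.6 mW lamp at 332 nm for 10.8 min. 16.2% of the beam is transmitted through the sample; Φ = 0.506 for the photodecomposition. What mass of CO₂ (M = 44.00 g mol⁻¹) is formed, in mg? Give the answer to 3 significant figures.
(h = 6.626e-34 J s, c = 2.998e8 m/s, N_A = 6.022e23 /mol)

0.893 mg

Photon energy at 332 nm: hc/λ = (6.626e-34)(2.998e8)/(332e-9) = 5.983e-19 J.
Energy delivered: (26.6 mW)(648 s) = 17.24 J.
Photons incident: 17.24 / 5.983e-19 = 2.881e19, i.e. 2.881e19/6.022e23 = 4.784e-5 mol.
Fraction absorbed: 1 − 16.2/100 = 0.8380.
Photons absorbed: 0.8380 × 4.784e-5 = 4.009e-5 mol.
Product: Φ × n_abs = 0.506 × 4.009e-5 = 2.029e-5 mol.
Mass: 2.029e-5 × 44.00 = 8.928e-4 g = 0.893 mg.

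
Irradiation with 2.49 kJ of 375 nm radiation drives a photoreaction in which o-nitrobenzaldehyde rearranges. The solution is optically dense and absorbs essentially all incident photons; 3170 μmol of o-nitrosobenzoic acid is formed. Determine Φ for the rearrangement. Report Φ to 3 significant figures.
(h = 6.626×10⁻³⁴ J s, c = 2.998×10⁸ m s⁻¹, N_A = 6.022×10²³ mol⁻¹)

Product: 3170 μmol = 0.00317 mol.
Photon energy at 375 nm: hc/λ = (6.626×10⁻³⁴)(2.998×10⁸)/(375×10⁻⁹) = 5.297×10⁻¹⁹ J.
Incident energy: 2.49 kJ = 2490 J.
Photons incident: 2490 / 5.297×10⁻¹⁹ = 4.701×10²¹, i.e. 4.701×10²¹/6.022×10²³ = 0.007806 mol.
Φ = 0.00317 mol / 0.007806 mol photons = 0.406.

Φ = 0.406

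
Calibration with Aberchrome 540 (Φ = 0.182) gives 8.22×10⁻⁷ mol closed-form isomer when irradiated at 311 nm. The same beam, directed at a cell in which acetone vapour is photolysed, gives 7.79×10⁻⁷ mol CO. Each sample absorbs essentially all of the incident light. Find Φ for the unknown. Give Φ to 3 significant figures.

Photons absorbed by the actinometer: 8.22×10⁻⁷ / 0.182 = 4.516×10⁻⁶ mol.
Φ(unknown) = 7.79×10⁻⁷ / 4.516×10⁻⁶ = 0.172.

Φ = 0.172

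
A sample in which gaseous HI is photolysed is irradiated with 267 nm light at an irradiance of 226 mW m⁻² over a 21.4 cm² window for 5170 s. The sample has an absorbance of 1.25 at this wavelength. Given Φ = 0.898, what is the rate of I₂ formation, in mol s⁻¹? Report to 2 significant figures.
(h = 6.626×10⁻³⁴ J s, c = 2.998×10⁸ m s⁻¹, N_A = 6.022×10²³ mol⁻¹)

9.1×10⁻¹⁰ mol s⁻¹

Photon energy at 267 nm: hc/λ = (6.626×10⁻³⁴)(2.998×10⁸)/(267×10⁻⁹) = 7.440×10⁻¹⁹ J.
Energy delivered: (226 mW m⁻²)(21.4×10⁻⁴ m²)(5170 s) = 2.500 J.
Photons incident: 2.500 / 7.440×10⁻¹⁹ = 3.360×10¹⁸, i.e. 3.360×10¹⁸/6.022×10²³ = 5.580×10⁻⁶ mol.
Fraction absorbed: 1 − 10^(−1.25) = 0.9438.
Photons absorbed: 0.9438 × 5.580×10⁻⁶ = 5.266×10⁻⁶ mol.
Product formed: 0.898 × 5.266×10⁻⁶ = 4.729×10⁻⁶ mol.
Rate: 4.729×10⁻⁶ / 5170 s = 9.1×10⁻¹⁰ mol s⁻¹.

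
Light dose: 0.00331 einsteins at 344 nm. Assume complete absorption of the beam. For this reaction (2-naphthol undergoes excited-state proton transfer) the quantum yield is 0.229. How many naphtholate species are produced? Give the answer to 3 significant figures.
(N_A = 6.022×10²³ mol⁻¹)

Product: Φ × n_abs = 0.229 × 0.00331 = 7.580×10⁻⁴ mol.
As a count: 7.580×10⁻⁴ × 6.022×10²³ = 4.56×10²⁰.

4.56×10²⁰ species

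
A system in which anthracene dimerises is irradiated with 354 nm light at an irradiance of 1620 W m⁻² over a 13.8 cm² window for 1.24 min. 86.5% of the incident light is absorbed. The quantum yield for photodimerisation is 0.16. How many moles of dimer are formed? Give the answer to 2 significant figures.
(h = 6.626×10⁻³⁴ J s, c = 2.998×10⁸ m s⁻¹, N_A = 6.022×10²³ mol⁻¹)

Photon energy at 354 nm: hc/λ = (6.626×10⁻³⁴)(2.998×10⁸)/(354×10⁻⁹) = 5.612×10⁻¹⁹ J.
Energy delivered: (1620 W m⁻²)(13.8×10⁻⁴ m²)(74.4 s) = 166.3 J.
Photons incident: 166.3 / 5.612×10⁻¹⁹ = 2.963×10²⁰, i.e. 2.963×10²⁰/6.022×10²³ = 4.920×10⁻⁴ mol.
Photons absorbed: 0.865 × 4.920×10⁻⁴ = 4.256×10⁻⁴ mol.
Product: Φ × n_abs = 0.16 × 4.256×10⁻⁴ = 6.810×10⁻⁵ mol.

6.8×10⁻⁵ mol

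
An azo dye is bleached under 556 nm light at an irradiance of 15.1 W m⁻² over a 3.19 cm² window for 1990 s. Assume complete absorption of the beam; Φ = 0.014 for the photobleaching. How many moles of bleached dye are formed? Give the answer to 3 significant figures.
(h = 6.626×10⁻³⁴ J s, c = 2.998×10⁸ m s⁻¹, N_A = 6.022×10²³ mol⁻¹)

6.24×10⁻⁷ mol

Photon energy at 556 nm: hc/λ = (6.626×10⁻³⁴)(2.998×10⁸)/(556×10⁻⁹) = 3.573×10⁻¹⁹ J.
Energy delivered: (15.1 W m⁻²)(3.19×10⁻⁴ m²)(1990 s) = 9.586 J.
Photons incident: 9.586 / 3.573×10⁻¹⁹ = 2.683×10¹⁹, i.e. 2.683×10¹⁹/6.022×10²³ = 4.455×10⁻⁵ mol.
Product: Φ × n_abs = 0.014 × 4.455×10⁻⁵ = 6.237×10⁻⁷ mol.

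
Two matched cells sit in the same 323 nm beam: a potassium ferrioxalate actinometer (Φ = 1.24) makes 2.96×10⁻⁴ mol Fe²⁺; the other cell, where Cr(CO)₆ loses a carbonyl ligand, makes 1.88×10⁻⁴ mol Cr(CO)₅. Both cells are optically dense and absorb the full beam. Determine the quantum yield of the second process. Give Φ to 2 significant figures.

Φ = 0.79

Photons absorbed by the actinometer: 2.96×10⁻⁴ / 1.24 = 2.387×10⁻⁴ mol.
Φ(unknown) = 1.88×10⁻⁴ / 2.387×10⁻⁴ = 0.79.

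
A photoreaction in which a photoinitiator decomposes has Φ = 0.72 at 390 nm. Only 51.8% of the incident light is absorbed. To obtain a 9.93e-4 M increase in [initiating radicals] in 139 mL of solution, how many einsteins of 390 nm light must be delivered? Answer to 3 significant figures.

3.70e-4 einstein

Product: (9.93e-4 M)(0.139 L) = 1.380e-4 mol.
Photons that must be absorbed: 1.380e-4 / 0.72 = 1.917e-4 mol.
Incident photons needed: 1.917e-4 / 0.518 = 3.701e-4 mol.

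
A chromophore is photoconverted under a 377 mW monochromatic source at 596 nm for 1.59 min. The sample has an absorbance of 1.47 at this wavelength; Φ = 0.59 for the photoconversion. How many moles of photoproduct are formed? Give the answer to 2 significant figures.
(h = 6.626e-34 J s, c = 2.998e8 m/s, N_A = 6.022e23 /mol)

1.0e-4 mol

Photon energy at 596 nm: hc/λ = (6.626e-34)(2.998e8)/(596e-9) = 3.333e-19 J.
Energy delivered: (377 mW)(95.4 s) = 35.97 J.
Photons incident: 35.97 / 3.333e-19 = 1.079e20, i.e. 1.079e20/6.022e23 = 1.792e-4 mol.
Fraction absorbed: 1 − 10^(−1.47) = 0.9661.
Photons absorbed: 0.9661 × 1.792e-4 = 1.731e-4 mol.
Product: Φ × n_abs = 0.59 × 1.731e-4 = 1.021e-4 mol.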